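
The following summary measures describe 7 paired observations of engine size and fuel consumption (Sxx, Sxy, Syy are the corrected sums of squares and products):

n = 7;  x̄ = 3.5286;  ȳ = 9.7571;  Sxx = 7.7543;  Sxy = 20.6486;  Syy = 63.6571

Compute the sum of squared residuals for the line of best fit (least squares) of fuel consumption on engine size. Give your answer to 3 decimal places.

b = Sxy/Sxx = 20.6486/7.7543 = 2.662858
SSE = Syy − b·Sxy = 63.6571 − 2.662858·20.6486 = 8.672810

8.673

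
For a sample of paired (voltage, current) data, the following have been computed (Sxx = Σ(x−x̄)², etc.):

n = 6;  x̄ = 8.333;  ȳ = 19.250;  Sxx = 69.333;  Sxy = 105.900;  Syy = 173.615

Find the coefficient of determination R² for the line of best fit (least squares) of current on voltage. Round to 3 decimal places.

R² = Sxy²/(Sxx·Syy) = (105.9)²/(69.333·173.615) = 0.931676

0.932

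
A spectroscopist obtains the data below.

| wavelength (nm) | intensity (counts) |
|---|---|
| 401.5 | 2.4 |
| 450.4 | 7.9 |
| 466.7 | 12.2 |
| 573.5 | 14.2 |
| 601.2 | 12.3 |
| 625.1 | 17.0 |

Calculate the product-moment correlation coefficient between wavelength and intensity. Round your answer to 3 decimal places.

n = 6, Σx = 3118.4, Σy = 66, Σxy = 36380.66, Σx² = 1662965, Σy² = 858.94
Sxx = Σx² − (Σx)²/n = 1662965 − 1620736.426667 = 42228.573333
Sxy = Σxy − (Σx)(Σy)/n = 36380.66 − 34302.4 = 2078.26
Syy = Σy² − (Σy)²/n = 858.94 − 726 = 132.94
r = Sxy/√(Sxx·Syy) = 2078.26/√(5613866.538933) = 2078.26/2369.359943 = 0.877140

0.877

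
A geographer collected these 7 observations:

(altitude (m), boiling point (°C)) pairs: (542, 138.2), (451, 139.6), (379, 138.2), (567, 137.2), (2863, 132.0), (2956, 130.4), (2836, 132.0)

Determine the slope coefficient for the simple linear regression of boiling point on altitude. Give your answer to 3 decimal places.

n = 7, Σx = 10594, Σy = 947.6, Σxy = 1405764.6, Σx² = 25939896
Sxx = Σx² − (Σx)²/n = 25939896 − 16033262.285714 = 9906633.714286
Sxy = Σxy − (Σx)(Σy)/n = 1405764.6 − 1434124.914286 = -28360.314286
b = Sxy/Sxx = -28360.314286/9906633.714286 = -0.002863

-0.003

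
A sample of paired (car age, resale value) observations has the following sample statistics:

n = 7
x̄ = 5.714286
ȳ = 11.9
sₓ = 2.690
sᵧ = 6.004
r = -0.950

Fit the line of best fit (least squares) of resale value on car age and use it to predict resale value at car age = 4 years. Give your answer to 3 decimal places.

b = r · sᵧ/sₓ = -0.95 · 6.004/2.69 = -2.120372
a = ȳ − b·x̄ = 11.9 − (-2.120372)·5.714286 = 24.016411
ŷ(4) = a + b·4 = 24.016411 + (-2.120372)·4 = 15.534924

15.535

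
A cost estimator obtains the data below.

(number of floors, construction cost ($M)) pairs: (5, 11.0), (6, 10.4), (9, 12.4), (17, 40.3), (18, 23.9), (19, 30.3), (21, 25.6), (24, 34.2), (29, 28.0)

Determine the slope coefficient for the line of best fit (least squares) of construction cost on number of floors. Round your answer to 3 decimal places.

0.994

n = 9, Σx = 148, Σy = 216.1, Σxy = 4090.4, Σx² = 2974
Sxx = Σx² − (Σx)²/n = 2974 − 2433.777778 = 540.222222
Sxy = Σxy − (Σx)(Σy)/n = 4090.4 − 3553.644444 = 536.755556
b = Sxy/Sxx = 536.755556/540.222222 = 0.993583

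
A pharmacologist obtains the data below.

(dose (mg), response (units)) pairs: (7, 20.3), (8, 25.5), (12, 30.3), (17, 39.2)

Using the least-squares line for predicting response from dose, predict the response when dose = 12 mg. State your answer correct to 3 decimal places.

n = 4, Σx = 44, Σy = 115.3, Σxy = 1376.1, Σx² = 546
Sxx = Σx² − (Σx)²/n = 546 − 484 = 62
Sxy = Σxy − (Σx)(Σy)/n = 1376.1 − 1268.3 = 107.8
b = Sxy/Sxx = 107.8/62 = 1.738710
a = ȳ − b·x̄ = 28.825 − 1.738710·11 = 9.699194
ŷ(12) = a + b·12 = 9.699194 + 1.738710·12 = 30.563710

30.564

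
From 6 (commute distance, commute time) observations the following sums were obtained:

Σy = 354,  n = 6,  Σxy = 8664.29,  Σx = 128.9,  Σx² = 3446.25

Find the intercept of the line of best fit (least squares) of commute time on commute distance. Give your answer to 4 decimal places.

Sxx = Σx² − (Σx)²/n = 3446.25 − 2769.201667 = 677.048333
Sxy = Σxy − (Σx)(Σy)/n = 8664.29 − 7605.1 = 1059.19
b = Sxy/Sxx = 1059.19/677.048333 = 1.564423
a = ȳ − b·x̄ = 59 − 1.564423·21.483333 = 25.390979

25.3910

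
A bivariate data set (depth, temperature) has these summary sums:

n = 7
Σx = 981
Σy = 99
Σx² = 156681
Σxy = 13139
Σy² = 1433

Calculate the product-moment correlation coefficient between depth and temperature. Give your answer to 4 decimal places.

Sxx = Σx² − (Σx)²/n = 156681 − 137480.142857 = 19200.857143
Sxy = Σxy − (Σx)(Σy)/n = 13139 − 13874.142857 = -735.142857
Syy = Σy² − (Σy)²/n = 1433 − 1400.142857 = 32.857143
r = Sxy/√(Sxx·Syy) = -735.142857/√(630885.306122) = -735.142857/794.282888 = -0.925543

-0.9255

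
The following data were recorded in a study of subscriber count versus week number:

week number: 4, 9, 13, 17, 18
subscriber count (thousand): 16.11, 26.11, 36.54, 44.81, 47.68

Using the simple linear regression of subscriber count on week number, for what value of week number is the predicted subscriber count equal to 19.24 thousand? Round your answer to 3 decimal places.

5.571

n = 5, Σx = 61, Σy = 171.25, Σxy = 2394.46, Σx² = 879
Sxx = Σx² − (Σx)²/n = 879 − 744.2 = 134.8
Sxy = Σxy − (Σx)(Σy)/n = 2394.46 − 2089.25 = 305.21
b = Sxy/Sxx = 305.21/134.8 = 2.264169
a = ȳ − b·x̄ = 34.25 − 2.264169·12.2 = 6.627136
Set a + b·x = 19.24: x = (19.24 − 6.627136) / 2.264169 = 5.570637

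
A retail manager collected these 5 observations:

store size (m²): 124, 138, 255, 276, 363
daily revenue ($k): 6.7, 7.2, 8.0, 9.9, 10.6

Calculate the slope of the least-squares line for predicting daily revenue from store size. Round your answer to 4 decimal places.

0.0160

n = 5, Σx = 1156, Σy = 42.4, Σxy = 10444.6, Σx² = 307390
Sxx = Σx² − (Σx)²/n = 307390 − 267267.2 = 40122.8
Sxy = Σxy − (Σx)(Σy)/n = 10444.6 − 9802.88 = 641.72
b = Sxy/Sxx = 641.72/40122.8 = 0.015994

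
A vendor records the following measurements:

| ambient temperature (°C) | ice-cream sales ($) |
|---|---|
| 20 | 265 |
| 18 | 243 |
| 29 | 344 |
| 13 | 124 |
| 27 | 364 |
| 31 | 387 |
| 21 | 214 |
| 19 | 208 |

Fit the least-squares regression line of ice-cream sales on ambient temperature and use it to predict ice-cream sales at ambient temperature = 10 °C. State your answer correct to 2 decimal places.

n = 8, Σx = 178, Σy = 2149, Σxy = 51533, Σx² = 4226
Sxx = Σx² − (Σx)²/n = 4226 − 3960.5 = 265.5
Sxy = Σxy − (Σx)(Σy)/n = 51533 − 47815.25 = 3717.75
b = Sxy/Sxx = 3717.75/265.5 = 14.002825
a = ȳ − b·x̄ = 268.625 − 14.002825·22.25 = -42.937853
ŷ(10) = a + b·10 = -42.937853 + 14.002825·10 = 97.090395

97.09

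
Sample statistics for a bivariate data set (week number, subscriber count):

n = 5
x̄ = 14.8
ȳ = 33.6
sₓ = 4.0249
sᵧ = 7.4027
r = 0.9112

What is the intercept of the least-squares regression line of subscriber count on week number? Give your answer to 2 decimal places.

8.80

b = r · sᵧ/sₓ = 0.9112 · 7.4027/4.0249 = 1.675903
a = ȳ − b·x̄ = 33.6 − 1.675903·14.8 = 8.796642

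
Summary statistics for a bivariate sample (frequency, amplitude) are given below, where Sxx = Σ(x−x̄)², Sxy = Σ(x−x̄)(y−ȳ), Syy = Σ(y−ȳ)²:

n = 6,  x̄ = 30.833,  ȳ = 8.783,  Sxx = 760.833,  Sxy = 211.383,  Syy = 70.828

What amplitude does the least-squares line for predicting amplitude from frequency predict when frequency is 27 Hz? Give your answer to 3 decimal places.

7.718

b = Sxy/Sxx = 211.383/760.833 = 0.277831
a = ȳ − b·x̄ = 8.783 − 0.277831·30.833 = 0.216637
ŷ(27) = a + b·27 = 0.216637 + 0.277831·27 = 7.718074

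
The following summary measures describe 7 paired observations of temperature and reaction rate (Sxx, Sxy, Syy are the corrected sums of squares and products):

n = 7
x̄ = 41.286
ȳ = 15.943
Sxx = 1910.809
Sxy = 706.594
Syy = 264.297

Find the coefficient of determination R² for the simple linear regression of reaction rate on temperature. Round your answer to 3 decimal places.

R² = Sxy²/(Sxx·Syy) = (706.594)²/(1910.809·264.297) = 0.988622

0.989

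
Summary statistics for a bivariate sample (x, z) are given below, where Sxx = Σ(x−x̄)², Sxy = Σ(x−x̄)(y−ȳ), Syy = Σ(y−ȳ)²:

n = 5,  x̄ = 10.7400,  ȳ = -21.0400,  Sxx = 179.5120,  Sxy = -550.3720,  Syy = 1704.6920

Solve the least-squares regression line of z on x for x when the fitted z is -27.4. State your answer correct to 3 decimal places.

b = Sxy/Sxx = -550.372/179.512 = -3.065934
a = ȳ − b·x̄ = -21.04 − (-3.065934)·10.74 = 11.888134
Set a + b·x = -27.4: x = (-27.4 − 11.888134) / (-3.065934) = 12.814408

12.814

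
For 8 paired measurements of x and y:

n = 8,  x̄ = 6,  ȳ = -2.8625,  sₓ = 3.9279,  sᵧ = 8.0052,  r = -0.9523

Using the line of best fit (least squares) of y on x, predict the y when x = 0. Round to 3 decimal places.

8.782

b = r · sᵧ/sₓ = -0.9523 · 8.0052/3.9279 = -1.940821
a = ȳ − b·x̄ = -2.8625 − (-1.940821)·6 = 8.782428
ŷ(0) = a + b·0 = 8.782428 + (-1.940821)·0 = 8.782428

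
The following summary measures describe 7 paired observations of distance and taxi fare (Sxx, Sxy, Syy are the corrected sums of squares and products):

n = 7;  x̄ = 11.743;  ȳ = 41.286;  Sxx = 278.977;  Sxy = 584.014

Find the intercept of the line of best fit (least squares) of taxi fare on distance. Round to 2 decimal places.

16.70

b = Sxy/Sxx = 584.014/278.977 = 2.093413
a = ȳ − b·x̄ = 41.286 − 2.093413·11.743 = 16.703054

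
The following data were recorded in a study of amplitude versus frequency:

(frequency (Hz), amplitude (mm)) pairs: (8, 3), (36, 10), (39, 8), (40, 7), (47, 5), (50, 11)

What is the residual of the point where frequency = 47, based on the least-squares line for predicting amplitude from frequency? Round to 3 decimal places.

n = 6, Σx = 220, Σy = 44, Σxy = 1761, Σx² = 9190
Sxx = Σx² − (Σx)²/n = 9190 − 8066.666667 = 1123.333333
Sxy = Σxy − (Σx)(Σy)/n = 1761 − 1613.333333 = 147.666667
b = Sxy/Sxx = 147.666667/1123.333333 = 0.131454
a = ȳ − b·x̄ = 7.333333 − 0.131454·36.666667 = 2.513353
ŷ(47) = 2.513353 + 0.131454·47 = 8.691691
residual = y − ŷ = 5 − 8.691691 = -3.691691

-3.692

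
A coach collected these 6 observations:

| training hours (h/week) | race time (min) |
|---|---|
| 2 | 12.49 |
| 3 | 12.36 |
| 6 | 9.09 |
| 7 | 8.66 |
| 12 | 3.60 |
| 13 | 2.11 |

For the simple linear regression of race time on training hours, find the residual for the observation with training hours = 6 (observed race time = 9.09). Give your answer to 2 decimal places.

n = 6, Σx = 43, Σy = 48.31, Σxy = 247.85, Σx² = 411
Sxx = Σx² − (Σx)²/n = 411 − 308.166667 = 102.833333
Sxy = Σxy − (Σx)(Σy)/n = 247.85 − 346.221667 = -98.371667
b = Sxy/Sxx = -98.371667/102.833333 = -0.956613
a = ȳ − b·x̄ = 8.051667 − (-0.956613)·7.166667 = 14.907391
ŷ(6) = 14.907391 + (-0.956613)·6 = 9.167715
residual = y − ŷ = 9.09 − 9.167715 = -0.077715

-0.08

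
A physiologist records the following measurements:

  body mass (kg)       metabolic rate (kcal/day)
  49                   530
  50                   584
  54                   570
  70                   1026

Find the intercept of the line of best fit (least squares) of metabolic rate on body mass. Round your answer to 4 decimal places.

-631.8174

n = 4, Σx = 223, Σy = 2710, Σxy = 157770, Σx² = 12717
Sxx = Σx² − (Σx)²/n = 12717 − 12432.25 = 284.75
Sxy = Σxy − (Σx)(Σy)/n = 157770 − 151082.5 = 6687.5
b = Sxy/Sxx = 6687.5/284.75 = 23.485514
a = ȳ − b·x̄ = 677.5 − 23.485514·55.75 = -631.817384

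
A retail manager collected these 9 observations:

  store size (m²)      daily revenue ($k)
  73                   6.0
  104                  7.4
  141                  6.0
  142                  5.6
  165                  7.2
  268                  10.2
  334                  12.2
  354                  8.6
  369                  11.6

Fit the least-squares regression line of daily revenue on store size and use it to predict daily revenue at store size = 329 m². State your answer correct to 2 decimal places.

10.40

n = 9, Σx = 1950, Σy = 74.8, Σxy = 18170, Σx² = 528272
Sxx = Σx² − (Σx)²/n = 528272 − 422500 = 105772
Sxy = Σxy − (Σx)(Σy)/n = 18170 − 16206.666667 = 1963.333333
b = Sxy/Sxx = 1963.333333/105772 = 0.018562
a = ȳ − b·x̄ = 8.311111 − 0.018562·216.666667 = 4.289358
ŷ(329) = a + b·329 = 4.289358 + 0.018562·329 = 10.396236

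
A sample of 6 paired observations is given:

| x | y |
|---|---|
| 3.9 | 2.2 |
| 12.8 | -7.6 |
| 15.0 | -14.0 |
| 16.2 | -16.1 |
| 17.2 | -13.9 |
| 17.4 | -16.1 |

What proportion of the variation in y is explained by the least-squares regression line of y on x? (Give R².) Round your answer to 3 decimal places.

0.951

n = 6, Σx = 82.5, Σy = -65.5, Σxy = -1078.74, Σx² = 1265.09, Σy² = 970.23
Sxx = Σx² − (Σx)²/n = 1265.09 − 1134.375 = 130.715
Sxy = Σxy − (Σx)(Σy)/n = -1078.74 − (-900.625) = -178.115
Syy = Σy² − (Σy)²/n = 970.23 − 715.041667 = 255.188333
R² = Sxy²/(Sxx·Syy) = (-178.115)²/(130.715·255.188333) = 0.951075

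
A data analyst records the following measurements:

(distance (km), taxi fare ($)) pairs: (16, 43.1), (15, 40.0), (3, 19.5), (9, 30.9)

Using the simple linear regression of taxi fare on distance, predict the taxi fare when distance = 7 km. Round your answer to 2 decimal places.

26.79

n = 4, Σx = 43, Σy = 133.5, Σxy = 1626.2, Σx² = 571
Sxx = Σx² − (Σx)²/n = 571 − 462.25 = 108.75
Sxy = Σxy − (Σx)(Σy)/n = 1626.2 − 1435.125 = 191.075
b = Sxy/Sxx = 191.075/108.75 = 1.757011
a = ȳ − b·x̄ = 33.375 − 1.757011·10.75 = 14.487126
ŷ(7) = a + b·7 = 14.487126 + 1.757011·7 = 26.786207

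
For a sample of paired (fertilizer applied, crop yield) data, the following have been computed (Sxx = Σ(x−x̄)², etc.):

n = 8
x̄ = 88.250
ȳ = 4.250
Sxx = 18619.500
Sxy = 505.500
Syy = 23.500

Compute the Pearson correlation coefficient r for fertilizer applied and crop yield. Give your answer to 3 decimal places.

0.764

r = Sxy/√(Sxx·Syy) = 505.5/√(437558.25) = 505.5/661.481859 = 0.764193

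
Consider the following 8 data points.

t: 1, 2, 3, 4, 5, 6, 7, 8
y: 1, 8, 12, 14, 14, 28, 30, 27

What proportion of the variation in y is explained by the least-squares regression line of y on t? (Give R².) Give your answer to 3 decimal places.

n = 8, Σx = 36, Σy = 134, Σxy = 773, Σx² = 204, Σy² = 3014
Sxx = Σx² − (Σx)²/n = 204 − 162 = 42
Sxy = Σxy − (Σx)(Σy)/n = 773 − 603 = 170
Syy = Σy² − (Σy)²/n = 3014 − 2244.5 = 769.5
R² = Sxy²/(Sxx·Syy) = (170)²/(42·769.5) = 0.894211

0.894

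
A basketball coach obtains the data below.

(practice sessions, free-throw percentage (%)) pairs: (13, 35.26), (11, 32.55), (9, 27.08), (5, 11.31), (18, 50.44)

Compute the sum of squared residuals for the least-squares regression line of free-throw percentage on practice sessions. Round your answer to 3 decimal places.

13.961

n = 5, Σx = 56, Σy = 156.64, Σxy = 2024.62, Σx² = 720, Σy² = 5708.2062
Sxx = Σx² − (Σx)²/n = 720 − 627.2 = 92.8
Sxy = Σxy − (Σx)(Σy)/n = 2024.62 − 1754.368 = 270.252
Syy = Σy² − (Σy)²/n = 5708.2062 − 4907.21792 = 800.98828
b = Sxy/Sxx = 270.252/92.8 = 2.912198
SSE = Syy − b·Sxy = 800.98828 − 2.912198·270.252 = 13.960872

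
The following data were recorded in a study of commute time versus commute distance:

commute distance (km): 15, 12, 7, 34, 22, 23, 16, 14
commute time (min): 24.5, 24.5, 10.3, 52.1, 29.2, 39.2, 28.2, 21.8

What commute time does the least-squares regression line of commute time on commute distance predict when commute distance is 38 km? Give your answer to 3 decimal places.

57.804

n = 8, Σx = 143, Σy = 229.8, Σxy = 4805.4, Σx² = 3039
Sxx = Σx² − (Σx)²/n = 3039 − 2556.125 = 482.875
Sxy = Σxy − (Σx)(Σy)/n = 4805.4 − 4107.675 = 697.725
b = Sxy/Sxx = 697.725/482.875 = 1.444939
a = ȳ − b·x̄ = 28.725 − 1.444939·17.875 = 2.896712
ŷ(38) = a + b·38 = 2.896712 + 1.444939·38 = 57.804401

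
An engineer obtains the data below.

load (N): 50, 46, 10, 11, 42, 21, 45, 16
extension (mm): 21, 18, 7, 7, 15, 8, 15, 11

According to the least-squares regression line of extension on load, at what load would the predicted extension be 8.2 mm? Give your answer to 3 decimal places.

14.514

n = 8, Σx = 241, Σy = 102, Σxy = 3674, Σx² = 9323
Sxx = Σx² − (Σx)²/n = 9323 − 7260.125 = 2062.875
Sxy = Σxy − (Σx)(Σy)/n = 3674 − 3072.75 = 601.25
b = Sxy/Sxx = 601.25/2062.875 = 0.291462
a = ȳ − b·x̄ = 12.75 − 0.291462·30.125 = 3.969702
Set a + b·x = 8.2: x = (8.2 − 3.969702) / 0.291462 = 14.514054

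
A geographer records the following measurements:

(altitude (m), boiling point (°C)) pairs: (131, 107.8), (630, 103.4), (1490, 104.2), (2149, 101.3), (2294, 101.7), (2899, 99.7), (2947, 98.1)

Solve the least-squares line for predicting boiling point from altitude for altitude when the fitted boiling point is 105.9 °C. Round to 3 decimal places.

470.155

n = 7, Σx = 12540, Σy = 716.2, Σxy = 1263646.3, Σx² = 29603808
Sxx = Σx² − (Σx)²/n = 29603808 − 22464514.285714 = 7139293.714286
Sxy = Σxy − (Σx)(Σy)/n = 1263646.3 − 1283021.142857 = -19374.842857
b = Sxy/Sxx = -19374.842857/7139293.714286 = -0.002714
a = ȳ − b·x̄ = 102.314286 − (-0.002714)·1791.428571 = 107.175922
Set a + b·x = 105.9: x = (105.9 − 107.175922) / (-0.002714) = 470.155018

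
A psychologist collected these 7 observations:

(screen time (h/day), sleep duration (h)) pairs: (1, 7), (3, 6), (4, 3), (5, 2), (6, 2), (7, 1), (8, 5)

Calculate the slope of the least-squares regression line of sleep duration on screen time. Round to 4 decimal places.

n = 7, Σx = 34, Σy = 26, Σxy = 106, Σx² = 200
Sxx = Σx² − (Σx)²/n = 200 − 165.142857 = 34.857143
Sxy = Σxy − (Σx)(Σy)/n = 106 − 126.285714 = -20.285714
b = Sxy/Sxx = -20.285714/34.857143 = -0.581967

-0.5820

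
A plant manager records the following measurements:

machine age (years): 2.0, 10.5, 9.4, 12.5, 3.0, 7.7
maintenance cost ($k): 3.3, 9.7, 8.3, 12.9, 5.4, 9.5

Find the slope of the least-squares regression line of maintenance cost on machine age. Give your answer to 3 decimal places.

0.771

n = 6, Σx = 45.1, Σy = 49.1, Σxy = 437.07, Σx² = 427.15
Sxx = Σx² − (Σx)²/n = 427.15 − 339.001667 = 88.148333
Sxy = Σxy − (Σx)(Σy)/n = 437.07 − 369.068333 = 68.001667
b = Sxy/Sxx = 68.001667/88.148333 = 0.771446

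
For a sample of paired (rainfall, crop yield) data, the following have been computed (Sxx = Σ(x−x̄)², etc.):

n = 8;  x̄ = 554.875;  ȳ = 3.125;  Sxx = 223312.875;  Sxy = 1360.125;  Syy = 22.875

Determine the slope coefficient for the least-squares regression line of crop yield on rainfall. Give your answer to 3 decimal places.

0.006

b = Sxy/Sxx = 1360.125/223312.875 = 0.006091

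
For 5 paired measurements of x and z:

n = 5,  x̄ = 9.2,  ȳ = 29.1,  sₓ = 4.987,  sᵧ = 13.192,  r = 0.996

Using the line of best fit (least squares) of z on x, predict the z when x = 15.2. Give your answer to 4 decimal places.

b = r · sᵧ/sₓ = 0.996 · 13.192/4.987 = 2.634697
a = ȳ − b·x̄ = 29.1 − 2.634697·9.2 = 4.860791
ŷ(15.2) = a + b·15.2 = 4.860791 + 2.634697·15.2 = 44.908180

44.9082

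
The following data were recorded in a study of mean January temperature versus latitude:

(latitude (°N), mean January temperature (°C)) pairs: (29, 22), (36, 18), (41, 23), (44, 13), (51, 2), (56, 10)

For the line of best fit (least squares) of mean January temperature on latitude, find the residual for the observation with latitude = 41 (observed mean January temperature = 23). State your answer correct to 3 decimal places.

7.170

n = 6, Σx = 257, Σy = 88, Σxy = 3463, Σx² = 11491
Sxx = Σx² − (Σx)²/n = 11491 − 11008.166667 = 482.833333
Sxy = Σxy − (Σx)(Σy)/n = 3463 − 3769.333333 = -306.333333
b = Sxy/Sxx = -306.333333/482.833333 = -0.634449
a = ȳ − b·x̄ = 14.666667 − (-0.634449)·42.833333 = 41.842251
ŷ(41) = 41.842251 + (-0.634449)·41 = 15.829824
residual = y − ŷ = 23 − 15.829824 = 7.170176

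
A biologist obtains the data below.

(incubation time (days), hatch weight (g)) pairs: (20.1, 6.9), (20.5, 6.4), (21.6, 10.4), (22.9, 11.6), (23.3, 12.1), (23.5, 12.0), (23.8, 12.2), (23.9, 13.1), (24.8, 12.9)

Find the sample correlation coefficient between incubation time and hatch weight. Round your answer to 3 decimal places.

n = 9, Σx = 204.4, Σy = 97.6, Σxy = 2247.47, Σx² = 4663.06, Σy² = 1108.56
Sxx = Σx² − (Σx)²/n = 4663.06 − 4642.151111 = 20.908889
Sxy = Σxy − (Σx)(Σy)/n = 2247.47 − 2216.604444 = 30.865556
Syy = Σy² − (Σy)²/n = 1108.56 − 1058.417778 = 50.142222
r = Sxy/√(Sxx·Syy) = 30.865556/√(1048.418153) = 30.865556/32.379286 = 0.953250

0.953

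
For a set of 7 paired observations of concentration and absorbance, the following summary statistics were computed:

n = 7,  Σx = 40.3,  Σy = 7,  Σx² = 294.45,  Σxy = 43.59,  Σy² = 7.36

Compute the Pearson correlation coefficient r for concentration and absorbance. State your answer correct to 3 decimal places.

Sxx = Σx² − (Σx)²/n = 294.45 − 232.012857 = 62.437143
Sxy = Σxy − (Σx)(Σy)/n = 43.59 − 40.3 = 3.29
Syy = Σy² − (Σy)²/n = 7.36 − 7 = 0.36
r = Sxy/√(Sxx·Syy) = 3.29/√(22.477371) = 3.29/4.741031 = 0.693942

0.694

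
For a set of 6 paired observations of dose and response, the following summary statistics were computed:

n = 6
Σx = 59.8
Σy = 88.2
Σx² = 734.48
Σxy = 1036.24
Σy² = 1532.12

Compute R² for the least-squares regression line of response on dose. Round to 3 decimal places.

Sxx = Σx² − (Σx)²/n = 734.48 − 596.006667 = 138.473333
Sxy = Σxy − (Σx)(Σy)/n = 1036.24 − 879.06 = 157.18
Syy = Σy² − (Σy)²/n = 1532.12 − 1296.54 = 235.58
R² = Sxy²/(Sxx·Syy) = (157.18)²/(138.473333·235.58) = 0.757338

0.757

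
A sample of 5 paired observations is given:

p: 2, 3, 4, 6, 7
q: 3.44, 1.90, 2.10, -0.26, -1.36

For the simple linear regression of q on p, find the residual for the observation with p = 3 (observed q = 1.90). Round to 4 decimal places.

-0.5426

n = 5, Σx = 22, Σy = 5.82, Σxy = 9.9, Σx² = 114
Sxx = Σx² − (Σx)²/n = 114 − 96.8 = 17.2
Sxy = Σxy − (Σx)(Σy)/n = 9.9 − 25.608 = -15.708
b = Sxy/Sxx = -15.708/17.2 = -0.913256
a = ȳ − b·x̄ = 1.164 − (-0.913256)·4.4 = 5.182326
ŷ(3) = 5.182326 + (-0.913256)·3 = 2.442558
residual = y − ŷ = 1.90 − 2.442558 = -0.542558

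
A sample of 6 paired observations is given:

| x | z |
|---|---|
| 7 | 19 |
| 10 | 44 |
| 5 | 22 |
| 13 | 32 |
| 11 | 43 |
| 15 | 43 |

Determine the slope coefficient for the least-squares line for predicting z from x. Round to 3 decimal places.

n = 6, Σx = 61, Σy = 203, Σxy = 2217, Σx² = 689
Sxx = Σx² − (Σx)²/n = 689 − 620.166667 = 68.833333
Sxy = Σxy − (Σx)(Σy)/n = 2217 − 2063.833333 = 153.166667
b = Sxy/Sxx = 153.166667/68.833333 = 2.225182

2.225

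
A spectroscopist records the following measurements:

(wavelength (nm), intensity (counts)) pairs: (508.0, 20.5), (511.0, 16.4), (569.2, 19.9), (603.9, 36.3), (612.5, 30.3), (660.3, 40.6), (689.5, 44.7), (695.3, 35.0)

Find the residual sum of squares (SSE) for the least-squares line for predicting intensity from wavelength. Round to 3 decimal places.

153.056

n = 8, Σx = 4849.7, Σy = 243.7, Σxy = 152566.13, Σx² = 2977873.53, Σy² = 8192.45
Sxx = Σx² − (Σx)²/n = 2977873.53 − 2939948.76125 = 37924.76875
Sxy = Σxy − (Σx)(Σy)/n = 152566.13 − 147733.98625 = 4832.14375
Syy = Σy² − (Σy)²/n = 8192.45 − 7423.71125 = 768.73875
b = Sxy/Sxx = 4832.14375/37924.76875 = 0.127414
SSE = Syy − b·Sxy = 768.73875 − 0.127414·4832.14375 = 153.056335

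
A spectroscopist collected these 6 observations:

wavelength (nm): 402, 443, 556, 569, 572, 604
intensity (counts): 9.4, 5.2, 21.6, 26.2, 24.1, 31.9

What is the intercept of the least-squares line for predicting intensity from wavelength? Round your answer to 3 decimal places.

n = 6, Σx = 3146, Σy = 118.4, Σxy = 66052.6, Σx² = 1682750
Sxx = Σx² − (Σx)²/n = 1682750 − 1649552.666667 = 33197.333333
Sxy = Σxy − (Σx)(Σy)/n = 66052.6 − 62081.066667 = 3971.533333
b = Sxy/Sxx = 3971.533333/33197.333333 = 0.119634
a = ȳ − b·x̄ = 19.733333 − 0.119634·524.333333 = -42.994817

-42.995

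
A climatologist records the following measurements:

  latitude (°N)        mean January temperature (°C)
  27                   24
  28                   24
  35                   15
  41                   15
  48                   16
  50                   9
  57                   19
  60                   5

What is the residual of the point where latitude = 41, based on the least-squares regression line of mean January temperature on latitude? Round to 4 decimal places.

n = 8, Σx = 346, Σy = 127, Σxy = 5061, Σx² = 16072
Sxx = Σx² − (Σx)²/n = 16072 − 14964.5 = 1107.5
Sxy = Σxy − (Σx)(Σy)/n = 5061 − 5492.75 = -431.75
b = Sxy/Sxx = -431.75/1107.5 = -0.389842
a = ȳ − b·x̄ = 15.875 − (-0.389842)·43.25 = 32.735666
ŷ(41) = 32.735666 + (-0.389842)·41 = 16.752144
residual = y − ŷ = 15 − 16.752144 = -1.752144

-1.7521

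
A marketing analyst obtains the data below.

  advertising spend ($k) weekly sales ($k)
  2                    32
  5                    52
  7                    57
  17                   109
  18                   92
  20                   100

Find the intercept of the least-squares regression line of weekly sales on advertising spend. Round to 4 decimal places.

29.2515

n = 6, Σx = 69, Σy = 442, Σxy = 6232, Σx² = 1091
Sxx = Σx² − (Σx)²/n = 1091 − 793.5 = 297.5
Sxy = Σxy − (Σx)(Σy)/n = 6232 − 5083 = 1149
b = Sxy/Sxx = 1149/297.5 = 3.862185
a = ȳ − b·x̄ = 73.666667 − 3.862185·11.5 = 29.251541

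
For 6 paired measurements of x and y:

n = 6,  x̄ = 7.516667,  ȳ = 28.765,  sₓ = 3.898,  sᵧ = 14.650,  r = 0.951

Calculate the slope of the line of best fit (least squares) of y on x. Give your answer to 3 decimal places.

3.574

b = r · sᵧ/sₓ = 0.951 · 14.65/3.898 = 3.574179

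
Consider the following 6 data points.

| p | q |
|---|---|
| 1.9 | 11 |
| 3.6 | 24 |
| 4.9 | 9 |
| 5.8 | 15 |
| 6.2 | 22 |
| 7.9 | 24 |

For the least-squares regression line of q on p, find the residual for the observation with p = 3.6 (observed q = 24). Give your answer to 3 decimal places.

8.745

n = 6, Σx = 30.3, Σy = 105, Σxy = 564.4, Σx² = 175.07
Sxx = Σx² − (Σx)²/n = 175.07 − 153.015 = 22.055
Sxy = Σxy − (Σx)(Σy)/n = 564.4 − 530.25 = 34.15
b = Sxy/Sxx = 34.15/22.055 = 1.548402
a = ȳ − b·x̄ = 17.5 − 1.548402·5.05 = 9.680571
ŷ(3.6) = 9.680571 + 1.548402·3.6 = 15.254818
residual = y − ŷ = 24 − 15.254818 = 8.745182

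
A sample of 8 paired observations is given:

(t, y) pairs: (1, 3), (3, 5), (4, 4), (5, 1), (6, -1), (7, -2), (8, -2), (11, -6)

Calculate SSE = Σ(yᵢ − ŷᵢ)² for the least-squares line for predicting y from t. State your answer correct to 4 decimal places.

14.2762

n = 8, Σx = 45, Σy = 2, Σxy = -63, Σx² = 321, Σy² = 96
Sxx = Σx² − (Σx)²/n = 321 − 253.125 = 67.875
Sxy = Σxy − (Σx)(Σy)/n = -63 − 11.25 = -74.25
Syy = Σy² − (Σy)²/n = 96 − 0.5 = 95.5
b = Sxy/Sxx = -74.25/67.875 = -1.093923
SSE = Syy − b·Sxy = 95.5 − (-1.093923)·(-74.25) = 14.276243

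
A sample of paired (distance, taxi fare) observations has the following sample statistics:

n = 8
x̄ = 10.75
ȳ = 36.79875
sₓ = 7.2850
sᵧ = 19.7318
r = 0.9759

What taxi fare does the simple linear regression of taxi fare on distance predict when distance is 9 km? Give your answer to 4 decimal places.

b = r · sᵧ/sₓ = 0.9759 · 19.7318/7.285 = 2.643276
a = ȳ − b·x̄ = 36.79875 − 2.643276·10.75 = 8.383536
ŷ(9) = a + b·9 = 8.383536 + 2.643276·9 = 32.173017

32.1730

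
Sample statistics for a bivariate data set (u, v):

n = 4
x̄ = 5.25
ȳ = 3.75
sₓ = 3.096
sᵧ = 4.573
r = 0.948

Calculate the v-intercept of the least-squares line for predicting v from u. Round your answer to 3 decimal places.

b = r · sᵧ/sₓ = 0.948 · 4.573/3.096 = 1.400260
a = ȳ − b·x̄ = 3.75 − 1.400260·5.25 = -3.601363

-3.601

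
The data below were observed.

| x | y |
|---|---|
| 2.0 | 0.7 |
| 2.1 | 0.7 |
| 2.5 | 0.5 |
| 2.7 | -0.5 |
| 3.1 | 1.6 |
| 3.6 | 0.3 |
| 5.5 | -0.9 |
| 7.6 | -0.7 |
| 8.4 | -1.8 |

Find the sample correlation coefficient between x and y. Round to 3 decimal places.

n = 9, Σx = 37.5, Σy = -0.1, Σxy = -16.58, Σx² = 203.09, Σy² = 8.67
Sxx = Σx² − (Σx)²/n = 203.09 − 156.25 = 46.84
Sxy = Σxy − (Σx)(Σy)/n = -16.58 − (-0.416667) = -16.163333
Syy = Σy² − (Σy)²/n = 8.67 − 0.001111 = 8.668889
r = Sxy/√(Sxx·Syy) = -16.163333/√(406.050756) = -16.163333/20.150701 = -0.802123

-0.802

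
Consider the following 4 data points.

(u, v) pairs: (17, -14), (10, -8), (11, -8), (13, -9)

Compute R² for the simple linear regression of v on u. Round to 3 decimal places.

n = 4, Σx = 51, Σy = -39, Σxy = -523, Σx² = 679, Σy² = 405
Sxx = Σx² − (Σx)²/n = 679 − 650.25 = 28.75
Sxy = Σxy − (Σx)(Σy)/n = -523 − (-497.25) = -25.75
Syy = Σy² − (Σy)²/n = 405 − 380.25 = 24.75
R² = Sxy²/(Sxx·Syy) = (-25.75)²/(28.75·24.75) = 0.931840

0.932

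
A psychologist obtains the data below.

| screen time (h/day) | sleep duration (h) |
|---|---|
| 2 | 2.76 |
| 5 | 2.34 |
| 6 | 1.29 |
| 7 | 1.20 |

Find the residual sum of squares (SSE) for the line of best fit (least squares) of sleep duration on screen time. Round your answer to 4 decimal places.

0.2904

n = 4, Σx = 20, Σy = 7.59, Σxy = 33.36, Σx² = 114, Σy² = 16.1973
Sxx = Σx² − (Σx)²/n = 114 − 100 = 14
Sxy = Σxy − (Σx)(Σy)/n = 33.36 − 37.95 = -4.59
Syy = Σy² − (Σy)²/n = 16.1973 − 14.402025 = 1.795275
b = Sxy/Sxx = -4.59/14 = -0.327857
SSE = Syy − b·Sxy = 1.795275 − (-0.327857)·(-4.59) = 0.290411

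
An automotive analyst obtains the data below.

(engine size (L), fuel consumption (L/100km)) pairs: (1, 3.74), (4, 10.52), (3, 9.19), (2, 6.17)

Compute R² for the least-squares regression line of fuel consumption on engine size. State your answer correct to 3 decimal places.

n = 4, Σx = 10, Σy = 29.62, Σxy = 85.73, Σx² = 30, Σy² = 247.183
Sxx = Σx² − (Σx)²/n = 30 − 25 = 5
Sxy = Σxy − (Σx)(Σy)/n = 85.73 − 74.05 = 11.68
Syy = Σy² − (Σy)²/n = 247.183 − 219.3361 = 27.8469
R² = Sxy²/(Sxx·Syy) = (11.68)²/(5·27.8469) = 0.979803

0.980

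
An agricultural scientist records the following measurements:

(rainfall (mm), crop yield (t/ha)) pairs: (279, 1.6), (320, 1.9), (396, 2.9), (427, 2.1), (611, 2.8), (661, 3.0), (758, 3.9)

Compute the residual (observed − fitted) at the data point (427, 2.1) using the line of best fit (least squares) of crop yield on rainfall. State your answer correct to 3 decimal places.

n = 7, Σx = 3452, Σy = 18.2, Σxy = 9749.5, Σx² = 1904192
Sxx = Σx² − (Σx)²/n = 1904192 − 1702329.142857 = 201862.857143
Sxy = Σxy − (Σx)(Σy)/n = 9749.5 − 8975.2 = 774.3
b = Sxy/Sxx = 774.3/201862.857143 = 0.003836
a = ȳ − b·x̄ = 2.6 − 0.003836·493.142857 = 0.708416
ŷ(427) = 0.708416 + 0.003836·427 = 2.346291
residual = y − ŷ = 2.1 − 2.346291 = -0.246291

-0.246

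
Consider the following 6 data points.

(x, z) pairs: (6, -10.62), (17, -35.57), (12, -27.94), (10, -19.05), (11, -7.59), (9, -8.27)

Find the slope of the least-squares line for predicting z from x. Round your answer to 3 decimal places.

n = 6, Σx = 65, Σy = -109.04, Σxy = -1352.11, Σx² = 771
Sxx = Σx² − (Σx)²/n = 771 − 704.166667 = 66.833333
Sxy = Σxy − (Σx)(Σy)/n = -1352.11 − (-1181.266667) = -170.843333
b = Sxy/Sxx = -170.843333/66.833333 = -2.556259

-2.556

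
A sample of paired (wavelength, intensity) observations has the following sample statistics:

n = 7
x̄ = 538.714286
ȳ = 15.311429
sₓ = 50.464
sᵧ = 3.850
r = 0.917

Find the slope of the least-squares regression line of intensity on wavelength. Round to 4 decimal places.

b = r · sᵧ/sₓ = 0.917 · 3.85/50.464 = 0.069960

0.0700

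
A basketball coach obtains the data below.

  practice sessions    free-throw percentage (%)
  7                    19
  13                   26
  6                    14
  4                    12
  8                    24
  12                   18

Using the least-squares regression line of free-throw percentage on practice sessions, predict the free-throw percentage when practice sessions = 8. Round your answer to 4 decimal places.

n = 6, Σx = 50, Σy = 113, Σxy = 1011, Σx² = 478
Sxx = Σx² − (Σx)²/n = 478 − 416.666667 = 61.333333
Sxy = Σxy − (Σx)(Σy)/n = 1011 − 941.666667 = 69.333333
b = Sxy/Sxx = 69.333333/61.333333 = 1.130435
a = ȳ − b·x̄ = 18.833333 − 1.130435·8.333333 = 9.413043
ŷ(8) = a + b·8 = 9.413043 + 1.130435·8 = 18.456522

18.4565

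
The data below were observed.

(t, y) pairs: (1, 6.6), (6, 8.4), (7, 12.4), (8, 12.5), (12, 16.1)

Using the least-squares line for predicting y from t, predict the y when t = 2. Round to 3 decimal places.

6.904

n = 5, Σx = 34, Σy = 56, Σxy = 437, Σx² = 294
Sxx = Σx² − (Σx)²/n = 294 − 231.2 = 62.8
Sxy = Σxy − (Σx)(Σy)/n = 437 − 380.8 = 56.2
b = Sxy/Sxx = 56.2/62.8 = 0.894904
a = ȳ − b·x̄ = 11.2 − 0.894904·6.8 = 5.114650
ŷ(2) = a + b·2 = 5.114650 + 0.894904·2 = 6.904459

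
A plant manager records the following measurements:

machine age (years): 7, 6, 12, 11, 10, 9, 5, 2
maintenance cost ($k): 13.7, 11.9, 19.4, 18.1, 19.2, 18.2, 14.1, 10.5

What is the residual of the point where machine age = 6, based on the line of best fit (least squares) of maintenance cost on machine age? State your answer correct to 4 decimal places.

-2.0431

n = 8, Σx = 62, Σy = 125.1, Σxy = 1046.5, Σx² = 560
Sxx = Σx² − (Σx)²/n = 560 − 480.5 = 79.5
Sxy = Σxy − (Σx)(Σy)/n = 1046.5 − 969.525 = 76.975
b = Sxy/Sxx = 76.975/79.5 = 0.968239
a = ȳ − b·x̄ = 15.6375 − 0.968239·7.75 = 8.133648
ŷ(6) = 8.133648 + 0.968239·6 = 13.943082
residual = y − ŷ = 11.9 − 13.943082 = -2.043082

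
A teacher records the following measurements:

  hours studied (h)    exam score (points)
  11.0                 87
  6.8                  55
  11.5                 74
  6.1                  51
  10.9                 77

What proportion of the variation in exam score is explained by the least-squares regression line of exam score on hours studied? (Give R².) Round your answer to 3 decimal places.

n = 5, Σx = 46.3, Σy = 344, Σxy = 3332.4, Σx² = 455.51, Σy² = 24600
Sxx = Σx² − (Σx)²/n = 455.51 − 428.738 = 26.772
Sxy = Σxy − (Σx)(Σy)/n = 3332.4 − 3185.44 = 146.96
Syy = Σy² − (Σy)²/n = 24600 − 23667.2 = 932.8
R² = Sxy²/(Sxx·Syy) = (146.96)²/(26.772·932.8) = 0.864826

0.865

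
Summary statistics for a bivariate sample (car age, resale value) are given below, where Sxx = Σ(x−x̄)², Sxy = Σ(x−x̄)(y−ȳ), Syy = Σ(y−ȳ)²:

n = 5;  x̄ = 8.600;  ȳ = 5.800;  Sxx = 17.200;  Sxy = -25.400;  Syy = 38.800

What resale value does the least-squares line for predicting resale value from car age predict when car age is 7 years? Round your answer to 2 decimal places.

b = Sxy/Sxx = -25.4/17.2 = -1.476744
a = ȳ − b·x̄ = 5.8 − (-1.476744)·8.6 = 18.5
ŷ(7) = a + b·7 = 18.5 + (-1.476744)·7 = 8.162791

8.16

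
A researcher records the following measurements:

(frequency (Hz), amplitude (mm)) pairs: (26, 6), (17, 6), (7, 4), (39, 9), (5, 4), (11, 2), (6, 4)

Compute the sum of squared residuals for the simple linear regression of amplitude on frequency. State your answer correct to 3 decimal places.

n = 7, Σx = 111, Σy = 35, Σxy = 703, Σx² = 2717, Σy² = 205
Sxx = Σx² − (Σx)²/n = 2717 − 1760.142857 = 956.857143
Sxy = Σxy − (Σx)(Σy)/n = 703 − 555 = 148
Syy = Σy² − (Σy)²/n = 205 − 175 = 30
b = Sxy/Sxx = 148/956.857143 = 0.154673
SSE = Syy − b·Sxy = 30 − 0.154673·148 = 7.108391

7.108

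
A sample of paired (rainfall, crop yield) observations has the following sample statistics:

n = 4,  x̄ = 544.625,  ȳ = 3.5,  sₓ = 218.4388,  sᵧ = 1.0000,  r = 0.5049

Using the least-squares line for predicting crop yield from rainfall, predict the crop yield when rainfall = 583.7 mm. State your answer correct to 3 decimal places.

b = r · sᵧ/sₓ = 0.5049 · 1/218.4388 = 0.002311
a = ȳ − b·x̄ = 3.5 − 0.002311·544.625 = 2.241152
ŷ(583.7) = a + b·583.7 = 2.241152 + 0.002311·583.7 = 3.590318

3.590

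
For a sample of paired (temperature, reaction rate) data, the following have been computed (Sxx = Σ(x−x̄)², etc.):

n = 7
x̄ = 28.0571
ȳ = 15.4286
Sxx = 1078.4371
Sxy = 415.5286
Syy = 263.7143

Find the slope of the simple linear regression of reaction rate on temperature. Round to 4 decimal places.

0.3853

b = Sxy/Sxx = 415.5286/1078.4371 = 0.385306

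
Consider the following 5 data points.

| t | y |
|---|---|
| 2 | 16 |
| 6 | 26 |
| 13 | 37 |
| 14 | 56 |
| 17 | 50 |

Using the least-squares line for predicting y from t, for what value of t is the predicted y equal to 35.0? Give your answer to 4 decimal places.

n = 5, Σx = 52, Σy = 185, Σxy = 2303, Σx² = 694
Sxx = Σx² − (Σx)²/n = 694 − 540.8 = 153.2
Sxy = Σxy − (Σx)(Σy)/n = 2303 − 1924 = 379
b = Sxy/Sxx = 379/153.2 = 2.473890
a = ȳ − b·x̄ = 37 − 2.473890·10.4 = 11.271540
Set a + b·x = 35.0: x = (35.0 − 11.271540) / 2.473890 = 9.591557

9.5916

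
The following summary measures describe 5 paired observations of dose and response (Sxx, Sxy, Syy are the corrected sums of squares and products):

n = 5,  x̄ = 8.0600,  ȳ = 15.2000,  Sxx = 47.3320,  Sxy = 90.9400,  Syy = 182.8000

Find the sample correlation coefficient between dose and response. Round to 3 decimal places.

r = Sxy/√(Sxx·Syy) = 90.94/√(8652.2896) = 90.94/93.017684 = 0.977664

0.978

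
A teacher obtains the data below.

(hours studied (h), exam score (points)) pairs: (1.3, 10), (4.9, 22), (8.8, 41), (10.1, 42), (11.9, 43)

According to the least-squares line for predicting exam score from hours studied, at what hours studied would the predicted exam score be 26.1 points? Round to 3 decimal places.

n = 5, Σx = 37, Σy = 158, Σxy = 1417.5, Σx² = 346.76
Sxx = Σx² − (Σx)²/n = 346.76 − 273.8 = 72.96
Sxy = Σxy − (Σx)(Σy)/n = 1417.5 − 1169.2 = 248.3
b = Sxy/Sxx = 248.3/72.96 = 3.403235
a = ȳ − b·x̄ = 31.6 − 3.403235·7.4 = 6.416064
Set a + b·x = 26.1: x = (26.1 − 6.416064) / 3.403235 = 5.783890

5.784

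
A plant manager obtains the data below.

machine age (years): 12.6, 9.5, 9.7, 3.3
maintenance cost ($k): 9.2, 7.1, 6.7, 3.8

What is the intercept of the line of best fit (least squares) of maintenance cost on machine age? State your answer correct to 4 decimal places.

n = 4, Σx = 35.1, Σy = 26.8, Σxy = 260.9, Σx² = 353.99
Sxx = Σx² − (Σx)²/n = 353.99 − 308.0025 = 45.9875
Sxy = Σxy − (Σx)(Σy)/n = 260.9 − 235.17 = 25.73
b = Sxy/Sxx = 25.73/45.9875 = 0.559500
a = ȳ − b·x̄ = 6.7 − 0.559500·8.775 = 1.790389

1.7904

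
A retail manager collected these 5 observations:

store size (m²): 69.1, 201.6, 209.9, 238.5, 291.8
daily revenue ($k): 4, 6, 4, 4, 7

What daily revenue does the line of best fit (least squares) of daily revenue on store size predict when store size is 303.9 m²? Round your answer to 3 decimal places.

n = 5, Σx = 1010.9, Σy = 25, Σxy = 5322.2, Σx² = 231504.87
Sxx = Σx² − (Σx)²/n = 231504.87 − 204383.762 = 27121.108
Sxy = Σxy − (Σx)(Σy)/n = 5322.2 − 5054.5 = 267.7
b = Sxy/Sxx = 267.7/27121.108 = 0.009871
a = ȳ − b·x̄ = 5 − 0.009871·202.18 = 3.004374
ŷ(303.9) = a + b·303.9 = 3.004374 + 0.009871·303.9 = 6.004031

6.004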